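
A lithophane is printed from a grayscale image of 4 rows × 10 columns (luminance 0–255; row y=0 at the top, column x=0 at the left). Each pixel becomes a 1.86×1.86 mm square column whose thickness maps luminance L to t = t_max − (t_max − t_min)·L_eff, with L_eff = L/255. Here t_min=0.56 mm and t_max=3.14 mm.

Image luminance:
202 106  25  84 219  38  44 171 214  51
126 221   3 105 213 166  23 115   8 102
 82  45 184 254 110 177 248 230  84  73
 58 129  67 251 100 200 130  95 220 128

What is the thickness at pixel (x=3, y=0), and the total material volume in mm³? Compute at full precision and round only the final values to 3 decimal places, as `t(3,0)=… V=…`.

span = t_max - t_min = 3.14 - 0.56 = 2.580
L(3,0) = 84, L_eff = 84/255 = 0.329412
t(3,0) = 3.14 - 2.580·0.329412 = 2.290
Σt over all 4·10 pixels = 314457/4250 ≈ 73.9898824
V = pitch²·Σt = 1.86²·314457/4250 = 255.975

t(3,0)=2.290 V=255.975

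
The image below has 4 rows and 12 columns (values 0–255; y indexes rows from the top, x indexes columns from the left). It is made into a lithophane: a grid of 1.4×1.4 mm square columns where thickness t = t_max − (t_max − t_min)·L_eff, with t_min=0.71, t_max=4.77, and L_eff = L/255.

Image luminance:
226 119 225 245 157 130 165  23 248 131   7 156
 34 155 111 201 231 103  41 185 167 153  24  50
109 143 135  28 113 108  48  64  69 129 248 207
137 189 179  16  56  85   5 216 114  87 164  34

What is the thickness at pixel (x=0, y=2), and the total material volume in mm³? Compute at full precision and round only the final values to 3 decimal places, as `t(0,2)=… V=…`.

t(0,2)=3.035 V=262.460

span = t_max - t_min = 4.77 - 0.71 = 4.060
L(0,2) = 109, L_eff = 109/255 = 0.427451
t(0,2) = 4.77 - 4.060·0.427451 = 3.035
Σt over all 4·12 pixels = 56911/425 ≈ 133.9082353
V = pitch²·Σt = 1.4²·56911/425 = 262.460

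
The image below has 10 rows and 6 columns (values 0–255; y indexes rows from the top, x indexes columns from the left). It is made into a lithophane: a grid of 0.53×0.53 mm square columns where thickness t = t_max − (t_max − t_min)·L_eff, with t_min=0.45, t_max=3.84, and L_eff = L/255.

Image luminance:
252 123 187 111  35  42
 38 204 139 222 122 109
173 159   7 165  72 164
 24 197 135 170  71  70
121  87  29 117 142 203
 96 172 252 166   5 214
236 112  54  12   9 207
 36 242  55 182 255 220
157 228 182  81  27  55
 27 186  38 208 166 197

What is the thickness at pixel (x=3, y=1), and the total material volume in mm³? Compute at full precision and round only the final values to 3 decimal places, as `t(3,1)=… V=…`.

t(3,1)=0.889 V=35.715

span = t_max - t_min = 3.84 - 0.45 = 3.390
L(3,1) = 222, L_eff = 222/255 = 0.870588
t(3,1) = 3.84 - 3.390·0.870588 = 0.889
Σt over all 10·6 pixels = 1080729/8500 ≈ 127.1445882
V = pitch²·Σt = 0.53²·1080729/8500 = 35.715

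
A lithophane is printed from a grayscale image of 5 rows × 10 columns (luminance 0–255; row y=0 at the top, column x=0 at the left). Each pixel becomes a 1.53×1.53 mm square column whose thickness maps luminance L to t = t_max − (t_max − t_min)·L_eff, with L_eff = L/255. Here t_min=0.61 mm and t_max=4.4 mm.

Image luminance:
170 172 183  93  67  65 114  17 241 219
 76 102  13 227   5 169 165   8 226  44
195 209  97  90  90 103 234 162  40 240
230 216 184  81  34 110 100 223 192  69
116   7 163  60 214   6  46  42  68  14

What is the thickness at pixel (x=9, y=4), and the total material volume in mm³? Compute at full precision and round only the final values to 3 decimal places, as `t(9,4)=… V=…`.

t(9,4)=4.192 V=305.862

span = t_max - t_min = 4.4 - 0.61 = 3.790
L(9,4) = 14, L_eff = 14/255 = 0.054902
t(9,4) = 4.4 - 3.790·0.054902 = 4.192
Σt over all 5·10 pixels = 3331831/25500 ≈ 130.6600392
V = pitch²·Σt = 1.53²·3331831/25500 = 305.862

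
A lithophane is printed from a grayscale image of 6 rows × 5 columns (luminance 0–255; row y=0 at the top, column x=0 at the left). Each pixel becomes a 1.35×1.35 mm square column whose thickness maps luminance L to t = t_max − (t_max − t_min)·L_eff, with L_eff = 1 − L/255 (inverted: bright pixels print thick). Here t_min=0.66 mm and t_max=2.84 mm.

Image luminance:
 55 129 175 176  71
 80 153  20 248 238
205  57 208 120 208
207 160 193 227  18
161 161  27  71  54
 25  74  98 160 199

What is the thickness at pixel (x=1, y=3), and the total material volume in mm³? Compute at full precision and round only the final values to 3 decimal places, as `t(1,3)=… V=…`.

span = t_max - t_min = 2.84 - 0.66 = 2.180
L(1,3) = 160, L_eff = 1 - 160/255 = 0.372549 (inverted)
t(1,3) = 2.84 - 2.180·0.372549 = 2.028
Σt over all 6·5 pixels = 53.808
V = pitch²·Σt = 1.35²·53.808 = 98.065

t(1,3)=2.028 V=98.065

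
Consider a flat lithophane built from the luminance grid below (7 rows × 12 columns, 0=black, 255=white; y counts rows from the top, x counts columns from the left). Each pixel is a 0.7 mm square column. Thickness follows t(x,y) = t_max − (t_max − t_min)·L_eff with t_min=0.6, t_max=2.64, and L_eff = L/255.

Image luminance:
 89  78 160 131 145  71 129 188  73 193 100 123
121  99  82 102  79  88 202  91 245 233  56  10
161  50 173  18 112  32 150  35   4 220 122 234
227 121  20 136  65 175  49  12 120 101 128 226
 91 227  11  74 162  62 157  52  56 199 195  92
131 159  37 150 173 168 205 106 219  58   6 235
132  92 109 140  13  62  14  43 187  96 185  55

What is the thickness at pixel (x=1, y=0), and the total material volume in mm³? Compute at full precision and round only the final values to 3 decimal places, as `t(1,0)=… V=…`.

span = t_max - t_min = 2.64 - 0.6 = 2.040
L(1,0) = 78, L_eff = 78/255 = 0.305882
t(1,0) = 2.64 - 2.040·0.305882 = 2.016
Σt over all 7·12 pixels = 143.904
V = pitch²·Σt = 0.7²·143.904 = 70.513

t(1,0)=2.016 V=70.513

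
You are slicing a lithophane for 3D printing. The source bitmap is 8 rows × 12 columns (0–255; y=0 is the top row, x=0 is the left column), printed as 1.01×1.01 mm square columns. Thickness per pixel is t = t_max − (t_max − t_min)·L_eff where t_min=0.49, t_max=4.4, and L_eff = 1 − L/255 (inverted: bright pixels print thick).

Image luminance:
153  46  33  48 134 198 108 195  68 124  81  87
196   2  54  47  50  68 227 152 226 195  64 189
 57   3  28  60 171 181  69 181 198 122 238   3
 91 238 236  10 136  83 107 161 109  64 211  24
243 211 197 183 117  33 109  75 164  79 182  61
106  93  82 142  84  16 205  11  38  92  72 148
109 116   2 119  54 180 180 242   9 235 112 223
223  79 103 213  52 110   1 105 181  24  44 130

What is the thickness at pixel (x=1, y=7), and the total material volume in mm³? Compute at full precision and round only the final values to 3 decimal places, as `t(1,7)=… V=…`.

span = t_max - t_min = 4.4 - 0.49 = 3.910
L(1,7) = 79, L_eff = 1 - 79/255 = 0.690196 (inverted)
t(1,7) = 4.4 - 3.910·0.690196 = 1.701
Σt over all 8·12 pixels = 217.47
V = pitch²·Σt = 1.01²·217.47 = 221.841

t(1,7)=1.701 V=221.841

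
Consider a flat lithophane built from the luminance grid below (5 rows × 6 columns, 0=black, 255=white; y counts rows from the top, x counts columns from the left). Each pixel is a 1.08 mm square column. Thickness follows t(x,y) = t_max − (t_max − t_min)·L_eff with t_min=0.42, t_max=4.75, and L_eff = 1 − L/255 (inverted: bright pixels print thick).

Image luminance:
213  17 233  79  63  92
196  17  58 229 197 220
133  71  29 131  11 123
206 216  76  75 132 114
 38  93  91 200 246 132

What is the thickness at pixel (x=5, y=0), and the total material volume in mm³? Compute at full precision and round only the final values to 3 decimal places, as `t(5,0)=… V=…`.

t(5,0)=1.982 V=88.593

span = t_max - t_min = 4.75 - 0.42 = 4.330
L(5,0) = 92, L_eff = 1 - 92/255 = 0.639216 (inverted)
t(5,0) = 4.75 - 4.330·0.639216 = 1.982
Σt over all 5·6 pixels = 1936823/25500 ≈ 75.9538431
V = pitch²·Σt = 1.08²·1936823/25500 = 88.593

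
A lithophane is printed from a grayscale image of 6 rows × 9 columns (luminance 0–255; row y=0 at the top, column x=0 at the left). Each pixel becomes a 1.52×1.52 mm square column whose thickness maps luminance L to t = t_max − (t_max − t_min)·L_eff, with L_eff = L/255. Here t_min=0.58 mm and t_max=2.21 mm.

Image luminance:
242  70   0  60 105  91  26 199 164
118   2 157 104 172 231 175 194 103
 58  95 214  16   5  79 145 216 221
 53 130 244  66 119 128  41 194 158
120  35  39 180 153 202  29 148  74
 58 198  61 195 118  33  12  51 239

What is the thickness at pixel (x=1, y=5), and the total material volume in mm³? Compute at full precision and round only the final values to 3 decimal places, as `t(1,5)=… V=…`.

t(1,5)=0.944 V=182.091

span = t_max - t_min = 2.21 - 0.58 = 1.630
L(1,5) = 198, L_eff = 198/255 = 0.776471
t(1,5) = 2.21 - 1.630·0.776471 = 0.944
Σt over all 6·9 pixels = 8039/102 ≈ 78.8137255
V = pitch²·Σt = 1.52²·8039/102 = 182.091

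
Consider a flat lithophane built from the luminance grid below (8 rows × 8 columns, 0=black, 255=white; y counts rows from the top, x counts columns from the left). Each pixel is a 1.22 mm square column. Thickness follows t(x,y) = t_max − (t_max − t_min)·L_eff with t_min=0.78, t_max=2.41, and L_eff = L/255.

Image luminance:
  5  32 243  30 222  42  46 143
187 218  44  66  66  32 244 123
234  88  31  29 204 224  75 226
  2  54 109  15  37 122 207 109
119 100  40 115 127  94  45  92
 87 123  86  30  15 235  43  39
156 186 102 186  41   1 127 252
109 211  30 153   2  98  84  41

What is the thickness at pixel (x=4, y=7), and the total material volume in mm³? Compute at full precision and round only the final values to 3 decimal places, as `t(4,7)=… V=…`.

t(4,7)=2.397 V=166.036

span = t_max - t_min = 2.41 - 0.78 = 1.630
L(4,7) = 2, L_eff = 2/255 = 0.007843
t(4,7) = 2.41 - 1.630·0.007843 = 2.397
Σt over all 8·8 pixels = 474101/4250 ≈ 111.5531765
V = pitch²·Σt = 1.22²·474101/4250 = 166.036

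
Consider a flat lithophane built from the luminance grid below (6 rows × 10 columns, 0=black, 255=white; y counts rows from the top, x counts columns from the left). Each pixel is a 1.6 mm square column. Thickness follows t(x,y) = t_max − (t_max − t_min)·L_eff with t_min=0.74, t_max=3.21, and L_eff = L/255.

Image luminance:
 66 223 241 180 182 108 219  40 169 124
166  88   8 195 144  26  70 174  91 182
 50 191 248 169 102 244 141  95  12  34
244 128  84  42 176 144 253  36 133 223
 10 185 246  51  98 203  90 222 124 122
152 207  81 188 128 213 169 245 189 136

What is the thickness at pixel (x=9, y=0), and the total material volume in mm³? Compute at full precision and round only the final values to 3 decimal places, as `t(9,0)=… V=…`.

t(9,0)=2.009 V=282.183

span = t_max - t_min = 3.21 - 0.74 = 2.470
L(9,0) = 124, L_eff = 124/255 = 0.486275
t(9,0) = 3.21 - 2.470·0.486275 = 2.009
Σt over all 6·10 pixels = 702703/6375 ≈ 110.2279216
V = pitch²·Σt = 1.6²·702703/6375 = 282.183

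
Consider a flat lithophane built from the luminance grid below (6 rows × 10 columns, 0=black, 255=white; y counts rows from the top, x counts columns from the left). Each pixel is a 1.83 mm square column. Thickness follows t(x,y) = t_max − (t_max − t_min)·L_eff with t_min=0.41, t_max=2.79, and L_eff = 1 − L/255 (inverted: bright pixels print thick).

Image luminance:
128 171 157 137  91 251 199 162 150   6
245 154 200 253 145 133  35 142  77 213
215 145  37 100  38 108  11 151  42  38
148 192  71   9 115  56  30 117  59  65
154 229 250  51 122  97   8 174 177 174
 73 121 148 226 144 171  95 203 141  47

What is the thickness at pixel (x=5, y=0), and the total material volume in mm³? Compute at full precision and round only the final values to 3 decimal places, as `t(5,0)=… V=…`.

span = t_max - t_min = 2.79 - 0.41 = 2.380
L(5,0) = 251, L_eff = 1 - 251/255 = 0.015686 (inverted)
t(5,0) = 2.79 - 2.380·0.015686 = 2.753
Σt over all 6·10 pixels = 71657/750 ≈ 95.5426667
V = pitch²·Σt = 1.83²·71657/750 = 319.963

t(5,0)=2.753 V=319.963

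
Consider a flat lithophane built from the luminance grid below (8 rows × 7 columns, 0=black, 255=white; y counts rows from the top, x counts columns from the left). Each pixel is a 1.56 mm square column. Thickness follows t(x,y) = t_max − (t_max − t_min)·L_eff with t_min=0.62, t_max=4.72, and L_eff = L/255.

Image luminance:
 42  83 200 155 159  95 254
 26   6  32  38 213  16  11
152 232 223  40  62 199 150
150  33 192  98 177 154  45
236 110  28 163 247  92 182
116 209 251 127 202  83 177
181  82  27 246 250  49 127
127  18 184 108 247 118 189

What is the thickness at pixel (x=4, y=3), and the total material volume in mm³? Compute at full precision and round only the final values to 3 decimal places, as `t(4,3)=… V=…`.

t(4,3)=1.874 V=353.190

span = t_max - t_min = 4.72 - 0.62 = 4.100
L(4,3) = 177, L_eff = 177/255 = 0.694118
t(4,3) = 4.72 - 4.100·0.694118 = 1.874
Σt over all 8·7 pixels = 123361/850 ≈ 145.1305882
V = pitch²·Σt = 1.56²·123361/850 = 353.190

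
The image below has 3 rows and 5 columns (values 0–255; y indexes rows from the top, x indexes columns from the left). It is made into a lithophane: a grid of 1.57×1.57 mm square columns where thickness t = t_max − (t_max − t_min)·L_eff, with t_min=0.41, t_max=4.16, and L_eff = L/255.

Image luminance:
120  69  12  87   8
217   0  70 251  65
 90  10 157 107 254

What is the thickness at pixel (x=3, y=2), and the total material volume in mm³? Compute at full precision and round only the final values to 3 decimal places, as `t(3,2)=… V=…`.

t(3,2)=2.586 V=98.821

span = t_max - t_min = 4.16 - 0.41 = 3.750
L(3,2) = 107, L_eff = 107/255 = 0.419608
t(3,2) = 4.16 - 3.750·0.419608 = 2.586
Σt over all 3·5 pixels = 13631/340 ≈ 40.0911765
V = pitch²·Σt = 1.57²·13631/340 = 98.821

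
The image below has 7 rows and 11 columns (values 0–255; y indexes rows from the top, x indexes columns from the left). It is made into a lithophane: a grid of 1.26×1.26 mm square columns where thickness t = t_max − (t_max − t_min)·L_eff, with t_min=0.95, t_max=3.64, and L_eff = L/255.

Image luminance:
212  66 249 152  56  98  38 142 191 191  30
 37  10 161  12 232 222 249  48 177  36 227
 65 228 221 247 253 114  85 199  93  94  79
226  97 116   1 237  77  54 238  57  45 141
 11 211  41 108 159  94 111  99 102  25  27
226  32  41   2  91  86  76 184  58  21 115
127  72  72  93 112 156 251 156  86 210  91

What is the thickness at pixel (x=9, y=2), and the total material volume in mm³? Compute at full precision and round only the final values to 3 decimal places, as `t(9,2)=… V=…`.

span = t_max - t_min = 3.64 - 0.95 = 2.690
L(9,2) = 94, L_eff = 94/255 = 0.368627
t(9,2) = 3.64 - 2.690·0.368627 = 2.648
Σt over all 7·11 pixels = 4686059/25500 ≈ 183.7670196
V = pitch²·Σt = 1.26²·4686059/25500 = 291.749

t(9,2)=2.648 V=291.749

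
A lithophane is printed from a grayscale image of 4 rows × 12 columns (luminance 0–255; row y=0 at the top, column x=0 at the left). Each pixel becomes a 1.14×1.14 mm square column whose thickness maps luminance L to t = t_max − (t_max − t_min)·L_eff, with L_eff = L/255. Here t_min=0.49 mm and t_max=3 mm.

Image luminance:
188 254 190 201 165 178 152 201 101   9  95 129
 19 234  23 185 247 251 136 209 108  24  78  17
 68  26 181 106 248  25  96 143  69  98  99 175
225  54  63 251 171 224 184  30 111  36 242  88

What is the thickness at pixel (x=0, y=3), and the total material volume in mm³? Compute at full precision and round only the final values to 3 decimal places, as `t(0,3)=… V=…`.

t(0,3)=0.785 V=105.183

span = t_max - t_min = 3 - 0.49 = 2.510
L(0,3) = 225, L_eff = 225/255 = 0.882353
t(0,3) = 3 - 2.510·0.882353 = 0.785
Σt over all 4·12 pixels = 2063843/25500 ≈ 80.9350196
V = pitch²·Σt = 1.14²·2063843/25500 = 105.183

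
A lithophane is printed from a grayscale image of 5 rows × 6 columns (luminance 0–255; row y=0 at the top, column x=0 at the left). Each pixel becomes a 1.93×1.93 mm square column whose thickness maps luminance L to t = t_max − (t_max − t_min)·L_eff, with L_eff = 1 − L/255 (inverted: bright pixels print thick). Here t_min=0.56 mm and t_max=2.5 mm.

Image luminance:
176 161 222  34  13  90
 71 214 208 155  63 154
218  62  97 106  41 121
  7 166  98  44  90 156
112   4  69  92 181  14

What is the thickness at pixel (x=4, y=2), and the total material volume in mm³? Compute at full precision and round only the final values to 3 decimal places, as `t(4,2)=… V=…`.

t(4,2)=0.872 V=154.367

span = t_max - t_min = 2.5 - 0.56 = 1.940
L(4,2) = 41, L_eff = 1 - 41/255 = 0.839216 (inverted)
t(4,2) = 2.5 - 1.940·0.839216 = 0.872
Σt over all 5·6 pixels = 528383/12750 ≈ 41.4418039
V = pitch²·Σt = 1.93²·528383/12750 = 154.367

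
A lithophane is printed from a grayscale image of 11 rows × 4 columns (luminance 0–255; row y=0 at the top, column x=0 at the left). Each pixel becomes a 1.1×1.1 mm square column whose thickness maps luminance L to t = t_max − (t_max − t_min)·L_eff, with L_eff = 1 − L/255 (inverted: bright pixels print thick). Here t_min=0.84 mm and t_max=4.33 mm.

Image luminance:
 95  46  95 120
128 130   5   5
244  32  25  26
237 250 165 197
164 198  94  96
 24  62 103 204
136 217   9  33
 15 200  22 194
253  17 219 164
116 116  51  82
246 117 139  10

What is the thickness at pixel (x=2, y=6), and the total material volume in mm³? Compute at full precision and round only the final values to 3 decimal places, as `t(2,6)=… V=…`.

t(2,6)=0.963 V=129.196

span = t_max - t_min = 4.33 - 0.84 = 3.490
L(2,6) = 9, L_eff = 1 - 9/255 = 0.964706 (inverted)
t(2,6) = 4.33 - 3.490·0.964706 = 0.963
Σt over all 11·4 pixels = 2722729/25500 ≈ 106.7736863
V = pitch²·Σt = 1.1²·2722729/25500 = 129.196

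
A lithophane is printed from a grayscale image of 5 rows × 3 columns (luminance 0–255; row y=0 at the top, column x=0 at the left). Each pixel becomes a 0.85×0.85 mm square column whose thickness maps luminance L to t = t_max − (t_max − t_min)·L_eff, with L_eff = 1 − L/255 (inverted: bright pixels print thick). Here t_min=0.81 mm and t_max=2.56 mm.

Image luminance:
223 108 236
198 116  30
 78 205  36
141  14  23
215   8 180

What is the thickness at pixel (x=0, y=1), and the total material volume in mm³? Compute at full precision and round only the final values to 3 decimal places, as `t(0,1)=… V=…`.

span = t_max - t_min = 2.56 - 0.81 = 1.750
L(0,1) = 198, L_eff = 1 - 198/255 = 0.223529 (inverted)
t(0,1) = 2.56 - 1.750·0.223529 = 2.169
Σt over all 5·3 pixels = 2507/102 ≈ 24.5784314
V = pitch²·Σt = 0.85²·2507/102 = 17.758

t(0,1)=2.169 V=17.758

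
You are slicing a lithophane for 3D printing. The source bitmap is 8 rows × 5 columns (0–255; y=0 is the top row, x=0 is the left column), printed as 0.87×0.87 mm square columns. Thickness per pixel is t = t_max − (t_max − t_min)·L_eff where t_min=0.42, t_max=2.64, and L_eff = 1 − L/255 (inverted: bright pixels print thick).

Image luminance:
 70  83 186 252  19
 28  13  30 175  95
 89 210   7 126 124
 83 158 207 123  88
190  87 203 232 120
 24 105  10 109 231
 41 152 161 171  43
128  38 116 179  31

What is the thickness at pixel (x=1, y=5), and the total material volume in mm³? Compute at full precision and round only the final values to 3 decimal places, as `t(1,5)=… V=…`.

t(1,5)=1.334 V=42.612

span = t_max - t_min = 2.64 - 0.42 = 2.220
L(1,5) = 105, L_eff = 1 - 105/255 = 0.588235 (inverted)
t(1,5) = 2.64 - 2.220·0.588235 = 1.334
Σt over all 8·5 pixels = 239269/4250 ≈ 56.2985882
V = pitch²·Σt = 0.87²·239269/4250 = 42.612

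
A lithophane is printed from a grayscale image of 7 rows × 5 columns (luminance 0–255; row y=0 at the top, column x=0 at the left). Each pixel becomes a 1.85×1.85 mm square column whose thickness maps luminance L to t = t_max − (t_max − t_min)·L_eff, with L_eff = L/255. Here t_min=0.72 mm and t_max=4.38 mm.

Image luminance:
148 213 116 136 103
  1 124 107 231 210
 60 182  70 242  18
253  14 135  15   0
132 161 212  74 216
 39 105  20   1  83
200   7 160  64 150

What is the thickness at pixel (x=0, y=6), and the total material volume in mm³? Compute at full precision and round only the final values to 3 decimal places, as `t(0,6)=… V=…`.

span = t_max - t_min = 4.38 - 0.72 = 3.660
L(0,6) = 200, L_eff = 200/255 = 0.784314
t(0,6) = 4.38 - 3.660·0.784314 = 1.509
Σt over all 7·5 pixels = 407403/4250 ≈ 95.8595294
V = pitch²·Σt = 1.85²·407403/4250 = 328.079

t(0,6)=1.509 V=328.079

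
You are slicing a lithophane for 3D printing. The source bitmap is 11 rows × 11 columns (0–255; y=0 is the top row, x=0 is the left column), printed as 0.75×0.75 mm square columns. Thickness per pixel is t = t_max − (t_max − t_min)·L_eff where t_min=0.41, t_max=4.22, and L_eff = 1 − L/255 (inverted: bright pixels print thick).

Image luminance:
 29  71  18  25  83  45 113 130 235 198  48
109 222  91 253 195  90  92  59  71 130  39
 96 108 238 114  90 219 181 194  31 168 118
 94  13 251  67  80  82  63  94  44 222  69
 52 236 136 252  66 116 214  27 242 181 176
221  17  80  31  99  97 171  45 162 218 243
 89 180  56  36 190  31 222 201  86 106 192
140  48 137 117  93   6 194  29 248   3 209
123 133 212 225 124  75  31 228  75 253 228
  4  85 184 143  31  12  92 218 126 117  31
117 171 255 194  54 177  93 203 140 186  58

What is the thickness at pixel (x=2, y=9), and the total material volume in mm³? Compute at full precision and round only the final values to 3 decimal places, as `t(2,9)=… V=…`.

span = t_max - t_min = 4.22 - 0.41 = 3.810
L(2,9) = 184, L_eff = 1 - 184/255 = 0.278431 (inverted)
t(2,9) = 4.22 - 3.810·0.278431 = 3.159
Σt over all 11·11 pixels = 233621/850 ≈ 274.8482353
V = pitch²·Σt = 0.75²·233621/850 = 154.602

t(2,9)=3.159 V=154.602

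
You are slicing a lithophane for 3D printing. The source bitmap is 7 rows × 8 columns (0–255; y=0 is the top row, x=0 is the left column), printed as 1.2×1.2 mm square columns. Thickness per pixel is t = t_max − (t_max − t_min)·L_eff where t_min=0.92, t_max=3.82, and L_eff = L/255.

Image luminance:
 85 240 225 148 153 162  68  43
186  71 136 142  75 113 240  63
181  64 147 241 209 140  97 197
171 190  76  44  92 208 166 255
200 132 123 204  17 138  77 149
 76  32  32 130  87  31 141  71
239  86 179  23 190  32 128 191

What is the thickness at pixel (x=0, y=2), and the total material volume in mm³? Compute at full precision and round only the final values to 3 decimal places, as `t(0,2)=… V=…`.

span = t_max - t_min = 3.82 - 0.92 = 2.900
L(0,2) = 181, L_eff = 181/255 = 0.709804
t(0,2) = 3.82 - 2.900·0.709804 = 1.762
Σt over all 7·8 pixels = 166376/1275 ≈ 130.4909804
V = pitch²·Σt = 1.2²·166376/1275 = 187.907

t(0,2)=1.762 V=187.907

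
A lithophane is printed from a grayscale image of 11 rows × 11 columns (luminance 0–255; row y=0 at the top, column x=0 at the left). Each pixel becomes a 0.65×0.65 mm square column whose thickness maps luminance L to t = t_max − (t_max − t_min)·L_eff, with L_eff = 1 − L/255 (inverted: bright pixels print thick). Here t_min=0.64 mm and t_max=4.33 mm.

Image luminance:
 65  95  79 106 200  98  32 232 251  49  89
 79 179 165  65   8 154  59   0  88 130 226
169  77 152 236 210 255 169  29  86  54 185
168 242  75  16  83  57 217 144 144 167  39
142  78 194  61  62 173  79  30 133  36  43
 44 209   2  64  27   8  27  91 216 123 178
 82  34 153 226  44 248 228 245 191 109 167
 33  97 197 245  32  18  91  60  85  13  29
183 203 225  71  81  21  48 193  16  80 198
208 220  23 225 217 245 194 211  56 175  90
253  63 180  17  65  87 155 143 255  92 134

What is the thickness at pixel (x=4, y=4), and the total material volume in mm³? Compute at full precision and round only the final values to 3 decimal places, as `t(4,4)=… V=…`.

span = t_max - t_min = 4.33 - 0.64 = 3.690
L(4,4) = 62, L_eff = 1 - 62/255 = 0.756863 (inverted)
t(4,4) = 4.33 - 3.690·0.756863 = 1.537
Σt over all 11·11 pixels = 2465971/8500 ≈ 290.1142353
V = pitch²·Σt = 0.65²·2465971/8500 = 122.573

t(4,4)=1.537 V=122.573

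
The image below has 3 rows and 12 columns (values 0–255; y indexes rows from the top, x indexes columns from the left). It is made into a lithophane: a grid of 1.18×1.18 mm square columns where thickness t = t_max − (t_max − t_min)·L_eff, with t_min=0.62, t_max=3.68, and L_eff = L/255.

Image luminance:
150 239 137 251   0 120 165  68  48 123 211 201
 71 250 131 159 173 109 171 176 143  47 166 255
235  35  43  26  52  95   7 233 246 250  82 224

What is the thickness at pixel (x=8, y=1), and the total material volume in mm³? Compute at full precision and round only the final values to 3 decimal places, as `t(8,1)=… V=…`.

span = t_max - t_min = 3.68 - 0.62 = 3.060
L(8,1) = 143, L_eff = 143/255 = 0.560784
t(8,1) = 3.68 - 3.060·0.560784 = 1.964
Σt over all 3·12 pixels = 71.376
V = pitch²·Σt = 1.18²·71.376 = 99.384

t(8,1)=1.964 V=99.384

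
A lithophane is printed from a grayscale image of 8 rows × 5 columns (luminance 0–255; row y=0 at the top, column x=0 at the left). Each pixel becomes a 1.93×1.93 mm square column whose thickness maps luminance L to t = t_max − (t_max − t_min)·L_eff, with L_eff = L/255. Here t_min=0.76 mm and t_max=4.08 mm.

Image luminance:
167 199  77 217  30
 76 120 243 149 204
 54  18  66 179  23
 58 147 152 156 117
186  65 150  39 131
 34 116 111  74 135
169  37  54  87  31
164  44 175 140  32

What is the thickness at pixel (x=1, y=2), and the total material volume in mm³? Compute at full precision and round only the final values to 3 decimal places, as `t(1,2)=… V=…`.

t(1,2)=3.846 V=393.257

span = t_max - t_min = 4.08 - 0.76 = 3.320
L(1,2) = 18, L_eff = 18/255 = 0.070588
t(1,2) = 4.08 - 3.320·0.070588 = 3.846
Σt over all 8·5 pixels = 673042/6375 ≈ 105.5752157
V = pitch²·Σt = 1.93²·673042/6375 = 393.257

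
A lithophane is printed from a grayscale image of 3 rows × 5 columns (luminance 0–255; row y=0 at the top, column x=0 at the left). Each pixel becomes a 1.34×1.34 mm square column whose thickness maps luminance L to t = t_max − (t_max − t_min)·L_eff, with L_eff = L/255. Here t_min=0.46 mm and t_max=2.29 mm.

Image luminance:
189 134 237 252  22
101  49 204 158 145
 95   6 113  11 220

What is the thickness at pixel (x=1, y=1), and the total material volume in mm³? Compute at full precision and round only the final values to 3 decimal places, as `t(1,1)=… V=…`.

span = t_max - t_min = 2.29 - 0.46 = 1.830
L(1,1) = 49, L_eff = 49/255 = 0.192157
t(1,1) = 2.29 - 1.830·0.192157 = 1.938
Σt over all 3·5 pixels = 173879/8500 ≈ 20.4563529
V = pitch²·Σt = 1.34²·173879/8500 = 36.731

t(1,1)=1.938 V=36.731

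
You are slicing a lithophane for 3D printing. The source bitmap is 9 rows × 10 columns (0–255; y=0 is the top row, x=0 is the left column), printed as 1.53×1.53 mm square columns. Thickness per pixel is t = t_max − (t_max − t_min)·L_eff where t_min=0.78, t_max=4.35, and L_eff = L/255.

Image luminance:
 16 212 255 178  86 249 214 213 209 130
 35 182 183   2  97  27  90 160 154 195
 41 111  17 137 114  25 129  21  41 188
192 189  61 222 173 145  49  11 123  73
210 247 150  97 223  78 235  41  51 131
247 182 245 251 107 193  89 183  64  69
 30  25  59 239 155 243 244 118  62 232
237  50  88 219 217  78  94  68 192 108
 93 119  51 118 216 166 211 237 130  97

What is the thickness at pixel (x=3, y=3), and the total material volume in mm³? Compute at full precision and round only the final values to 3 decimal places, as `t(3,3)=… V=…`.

t(3,3)=1.242 V=515.391

span = t_max - t_min = 4.35 - 0.78 = 3.570
L(3,3) = 222, L_eff = 222/255 = 0.870588
t(3,3) = 4.35 - 3.570·0.870588 = 1.242
Σt over all 9·10 pixels = 220.168
V = pitch²·Σt = 1.53²·220.168 = 515.391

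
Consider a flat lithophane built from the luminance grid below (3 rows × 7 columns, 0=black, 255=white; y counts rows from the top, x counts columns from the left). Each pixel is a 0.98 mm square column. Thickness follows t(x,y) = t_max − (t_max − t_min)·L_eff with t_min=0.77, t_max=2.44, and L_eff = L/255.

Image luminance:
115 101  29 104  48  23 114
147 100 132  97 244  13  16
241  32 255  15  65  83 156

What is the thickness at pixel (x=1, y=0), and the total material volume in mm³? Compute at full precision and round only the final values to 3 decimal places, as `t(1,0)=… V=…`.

span = t_max - t_min = 2.44 - 0.77 = 1.670
L(1,0) = 101, L_eff = 101/255 = 0.396078
t(1,0) = 2.44 - 1.670·0.396078 = 1.779
Σt over all 3·7 pixels = 31697/850 ≈ 37.2905882
V = pitch²·Σt = 0.98²·31697/850 = 35.814

t(1,0)=1.779 V=35.814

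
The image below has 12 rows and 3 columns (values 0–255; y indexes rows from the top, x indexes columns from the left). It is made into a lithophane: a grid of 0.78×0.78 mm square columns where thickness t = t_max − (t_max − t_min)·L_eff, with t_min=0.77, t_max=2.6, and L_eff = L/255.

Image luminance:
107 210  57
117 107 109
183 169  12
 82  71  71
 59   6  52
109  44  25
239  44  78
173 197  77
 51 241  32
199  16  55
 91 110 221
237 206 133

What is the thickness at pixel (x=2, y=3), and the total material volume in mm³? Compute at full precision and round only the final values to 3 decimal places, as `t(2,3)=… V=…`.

t(2,3)=2.090 V=39.525

span = t_max - t_min = 2.6 - 0.77 = 1.830
L(2,3) = 71, L_eff = 71/255 = 0.278431
t(2,3) = 2.6 - 1.830·0.278431 = 2.090
Σt over all 12·3 pixels = 55221/850 ≈ 64.9658824
V = pitch²·Σt = 0.78²·55221/850 = 39.525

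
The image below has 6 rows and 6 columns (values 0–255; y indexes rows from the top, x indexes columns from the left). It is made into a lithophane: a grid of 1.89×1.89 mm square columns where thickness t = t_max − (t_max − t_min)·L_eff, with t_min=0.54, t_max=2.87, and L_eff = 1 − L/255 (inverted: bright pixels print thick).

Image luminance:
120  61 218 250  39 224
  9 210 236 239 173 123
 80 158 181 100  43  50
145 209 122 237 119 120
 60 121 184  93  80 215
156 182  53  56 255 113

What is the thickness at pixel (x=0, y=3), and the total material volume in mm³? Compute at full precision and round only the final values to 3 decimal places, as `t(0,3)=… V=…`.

span = t_max - t_min = 2.87 - 0.54 = 2.330
L(0,3) = 145, L_eff = 1 - 145/255 = 0.431373 (inverted)
t(0,3) = 2.87 - 2.330·0.431373 = 1.865
Σt over all 6·6 pixels = 278107/4250 ≈ 65.4369412
V = pitch²·Σt = 1.89²·278107/4250 = 233.747

t(0,3)=1.865 V=233.747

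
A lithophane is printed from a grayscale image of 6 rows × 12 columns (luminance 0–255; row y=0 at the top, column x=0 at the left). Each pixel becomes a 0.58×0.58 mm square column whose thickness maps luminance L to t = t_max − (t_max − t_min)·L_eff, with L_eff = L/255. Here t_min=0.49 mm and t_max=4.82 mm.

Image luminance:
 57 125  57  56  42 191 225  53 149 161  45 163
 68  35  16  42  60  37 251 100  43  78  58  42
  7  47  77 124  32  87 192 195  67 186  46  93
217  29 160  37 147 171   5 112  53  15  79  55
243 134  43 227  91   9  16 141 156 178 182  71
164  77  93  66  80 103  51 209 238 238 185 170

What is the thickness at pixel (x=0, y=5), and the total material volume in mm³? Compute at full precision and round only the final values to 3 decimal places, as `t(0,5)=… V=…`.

t(0,5)=2.035 V=73.606

span = t_max - t_min = 4.82 - 0.49 = 4.330
L(0,5) = 164, L_eff = 164/255 = 0.643137
t(0,5) = 4.82 - 4.330·0.643137 = 2.035
Σt over all 6·12 pixels = 1394876/6375 ≈ 218.8040784
V = pitch²·Σt = 0.58²·1394876/6375 = 73.606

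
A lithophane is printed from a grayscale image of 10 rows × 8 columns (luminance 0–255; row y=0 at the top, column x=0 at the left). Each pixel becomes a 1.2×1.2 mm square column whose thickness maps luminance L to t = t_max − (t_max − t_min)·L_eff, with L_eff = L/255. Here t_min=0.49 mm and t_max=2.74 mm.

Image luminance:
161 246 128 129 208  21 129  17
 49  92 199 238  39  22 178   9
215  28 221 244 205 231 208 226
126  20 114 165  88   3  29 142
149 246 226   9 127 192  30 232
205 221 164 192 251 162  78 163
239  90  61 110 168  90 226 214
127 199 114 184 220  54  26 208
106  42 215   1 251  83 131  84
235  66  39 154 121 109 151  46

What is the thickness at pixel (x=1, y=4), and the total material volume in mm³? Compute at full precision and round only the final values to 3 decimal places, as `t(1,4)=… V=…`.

span = t_max - t_min = 2.74 - 0.49 = 2.250
L(1,4) = 246, L_eff = 246/255 = 0.964706
t(1,4) = 2.74 - 2.250·0.964706 = 0.569
Σt over all 10·8 pixels = 8341/68 ≈ 122.6617647
V = pitch²·Σt = 1.2²·8341/68 = 176.633

t(1,4)=0.569 V=176.633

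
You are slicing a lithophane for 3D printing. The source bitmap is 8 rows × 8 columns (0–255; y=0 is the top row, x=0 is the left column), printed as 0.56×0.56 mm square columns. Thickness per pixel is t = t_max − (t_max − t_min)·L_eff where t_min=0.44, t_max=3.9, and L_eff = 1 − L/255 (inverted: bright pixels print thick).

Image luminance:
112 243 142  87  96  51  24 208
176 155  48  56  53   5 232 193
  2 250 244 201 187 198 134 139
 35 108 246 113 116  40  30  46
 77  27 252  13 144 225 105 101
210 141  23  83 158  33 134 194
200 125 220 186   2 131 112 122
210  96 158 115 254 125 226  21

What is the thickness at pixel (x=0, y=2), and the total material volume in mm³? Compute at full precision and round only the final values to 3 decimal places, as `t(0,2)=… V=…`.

t(0,2)=0.467 V=43.693

span = t_max - t_min = 3.9 - 0.44 = 3.460
L(0,2) = 2, L_eff = 1 - 2/255 = 0.992157 (inverted)
t(0,2) = 3.9 - 3.460·0.992157 = 0.467
Σt over all 8·8 pixels = 592143/4250 ≈ 139.3277647
V = pitch²·Σt = 0.56²·592143/4250 = 43.693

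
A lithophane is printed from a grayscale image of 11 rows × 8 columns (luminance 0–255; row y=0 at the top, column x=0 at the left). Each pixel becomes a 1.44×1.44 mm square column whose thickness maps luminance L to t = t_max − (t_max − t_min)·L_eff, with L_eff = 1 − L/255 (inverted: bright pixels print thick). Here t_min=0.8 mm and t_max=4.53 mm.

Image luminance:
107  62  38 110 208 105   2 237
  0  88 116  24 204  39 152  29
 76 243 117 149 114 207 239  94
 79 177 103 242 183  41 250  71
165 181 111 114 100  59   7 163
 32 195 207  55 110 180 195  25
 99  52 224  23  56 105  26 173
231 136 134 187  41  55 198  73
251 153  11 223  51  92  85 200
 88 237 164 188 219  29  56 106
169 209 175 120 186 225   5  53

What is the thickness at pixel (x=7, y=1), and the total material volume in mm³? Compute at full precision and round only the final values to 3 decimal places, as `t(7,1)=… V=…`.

span = t_max - t_min = 4.53 - 0.8 = 3.730
L(7,1) = 29, L_eff = 1 - 29/255 = 0.886275 (inverted)
t(7,1) = 4.53 - 3.730·0.886275 = 1.224
Σt over all 11·8 pixels = 5865749/25500 ≈ 230.0293725
V = pitch²·Σt = 1.44²·5865749/25500 = 476.989

t(7,1)=1.224 V=476.989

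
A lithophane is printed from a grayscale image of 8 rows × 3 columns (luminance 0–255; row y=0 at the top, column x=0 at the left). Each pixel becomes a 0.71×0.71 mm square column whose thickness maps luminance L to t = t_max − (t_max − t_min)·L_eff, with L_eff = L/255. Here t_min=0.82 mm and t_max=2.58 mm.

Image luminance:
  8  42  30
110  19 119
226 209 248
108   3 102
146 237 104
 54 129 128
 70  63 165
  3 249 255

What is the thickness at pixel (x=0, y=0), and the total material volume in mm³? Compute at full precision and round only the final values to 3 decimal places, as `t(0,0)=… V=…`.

span = t_max - t_min = 2.58 - 0.82 = 1.760
L(0,0) = 8, L_eff = 8/255 = 0.031373
t(0,0) = 2.58 - 1.760·0.031373 = 2.525
Σt over all 8·3 pixels = 270352/6375 ≈ 42.4081569
V = pitch²·Σt = 0.71²·270352/6375 = 21.378

t(0,0)=2.525 V=21.378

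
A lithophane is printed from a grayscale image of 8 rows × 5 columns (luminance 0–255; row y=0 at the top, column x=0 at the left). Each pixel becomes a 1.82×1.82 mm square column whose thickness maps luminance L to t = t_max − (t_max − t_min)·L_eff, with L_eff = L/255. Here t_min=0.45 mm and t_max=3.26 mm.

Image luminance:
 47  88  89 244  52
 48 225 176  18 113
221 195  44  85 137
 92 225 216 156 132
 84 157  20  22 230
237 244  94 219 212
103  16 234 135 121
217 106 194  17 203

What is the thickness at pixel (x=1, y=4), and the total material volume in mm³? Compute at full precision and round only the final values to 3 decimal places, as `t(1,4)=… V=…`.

t(1,4)=1.530 V=232.348

span = t_max - t_min = 3.26 - 0.45 = 2.810
L(1,4) = 157, L_eff = 157/255 = 0.615686
t(1,4) = 3.26 - 2.810·0.615686 = 1.530
Σt over all 8·5 pixels = 447173/6375 ≈ 70.1447843
V = pitch²·Σt = 1.82²·447173/6375 = 232.348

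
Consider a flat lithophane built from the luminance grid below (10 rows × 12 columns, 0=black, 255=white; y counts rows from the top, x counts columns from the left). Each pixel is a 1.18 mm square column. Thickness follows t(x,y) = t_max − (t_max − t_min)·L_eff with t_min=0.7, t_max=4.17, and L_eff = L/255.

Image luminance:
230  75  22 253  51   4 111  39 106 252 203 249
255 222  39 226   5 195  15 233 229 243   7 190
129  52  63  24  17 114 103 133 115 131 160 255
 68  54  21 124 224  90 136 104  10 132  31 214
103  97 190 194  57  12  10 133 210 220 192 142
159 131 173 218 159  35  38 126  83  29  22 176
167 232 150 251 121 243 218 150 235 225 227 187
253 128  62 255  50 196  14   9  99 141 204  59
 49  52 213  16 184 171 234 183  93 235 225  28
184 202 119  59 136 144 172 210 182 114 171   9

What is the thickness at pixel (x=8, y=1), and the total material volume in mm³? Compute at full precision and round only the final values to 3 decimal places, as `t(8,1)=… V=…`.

t(8,1)=1.054 V=391.171

span = t_max - t_min = 4.17 - 0.7 = 3.470
L(8,1) = 229, L_eff = 229/255 = 0.898039
t(8,1) = 4.17 - 3.470·0.898039 = 1.054
Σt over all 10·12 pixels = 596982/2125 ≈ 280.9327059
V = pitch²·Σt = 1.18²·596982/2125 = 391.171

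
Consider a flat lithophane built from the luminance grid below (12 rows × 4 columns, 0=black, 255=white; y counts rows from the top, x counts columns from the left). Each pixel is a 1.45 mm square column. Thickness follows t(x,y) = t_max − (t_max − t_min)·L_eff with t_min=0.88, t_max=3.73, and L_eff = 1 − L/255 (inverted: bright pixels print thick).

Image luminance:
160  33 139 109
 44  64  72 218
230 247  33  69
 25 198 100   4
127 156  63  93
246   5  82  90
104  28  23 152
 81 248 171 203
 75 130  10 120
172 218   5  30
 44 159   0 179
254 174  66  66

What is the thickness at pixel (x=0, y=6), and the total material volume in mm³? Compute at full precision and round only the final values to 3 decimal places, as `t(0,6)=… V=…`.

span = t_max - t_min = 3.73 - 0.88 = 2.850
L(0,6) = 104, L_eff = 1 - 104/255 = 0.592157 (inverted)
t(0,6) = 3.73 - 2.850·0.592157 = 2.042
Σt over all 12·4 pixels = 172869/1700 ≈ 101.6876471
V = pitch²·Σt = 1.45²·172869/1700 = 213.798

t(0,6)=2.042 V=213.798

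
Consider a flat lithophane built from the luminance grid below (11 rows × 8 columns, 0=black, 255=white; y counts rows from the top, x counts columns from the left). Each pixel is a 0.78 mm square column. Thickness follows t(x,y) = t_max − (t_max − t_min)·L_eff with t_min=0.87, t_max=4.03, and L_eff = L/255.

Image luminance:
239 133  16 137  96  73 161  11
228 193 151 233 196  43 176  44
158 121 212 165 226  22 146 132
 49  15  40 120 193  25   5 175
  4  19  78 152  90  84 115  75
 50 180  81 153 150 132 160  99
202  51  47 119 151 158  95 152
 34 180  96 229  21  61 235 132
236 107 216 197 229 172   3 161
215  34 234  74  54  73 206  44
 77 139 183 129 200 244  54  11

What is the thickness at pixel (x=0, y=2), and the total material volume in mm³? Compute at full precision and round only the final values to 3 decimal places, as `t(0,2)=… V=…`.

span = t_max - t_min = 4.03 - 0.87 = 3.160
L(0,2) = 158, L_eff = 158/255 = 0.619608
t(0,2) = 4.03 - 3.160·0.619608 = 2.072
Σt over all 11·8 pixels = 1406761/6375 ≈ 220.6683922
V = pitch²·Σt = 0.78²·1406761/6375 = 134.255

t(0,2)=2.072 V=134.255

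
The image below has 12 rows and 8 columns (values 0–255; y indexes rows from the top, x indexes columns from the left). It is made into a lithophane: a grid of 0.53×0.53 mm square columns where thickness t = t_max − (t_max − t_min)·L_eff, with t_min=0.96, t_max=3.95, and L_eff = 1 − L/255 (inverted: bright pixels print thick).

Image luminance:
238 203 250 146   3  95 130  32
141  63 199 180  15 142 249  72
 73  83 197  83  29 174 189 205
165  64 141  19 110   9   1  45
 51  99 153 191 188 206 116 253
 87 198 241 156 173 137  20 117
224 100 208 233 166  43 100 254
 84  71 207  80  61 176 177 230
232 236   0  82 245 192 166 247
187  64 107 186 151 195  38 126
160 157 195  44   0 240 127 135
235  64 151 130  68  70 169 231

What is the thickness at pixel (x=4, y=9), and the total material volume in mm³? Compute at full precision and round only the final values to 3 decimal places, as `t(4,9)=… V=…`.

t(4,9)=2.731 V=69.282

span = t_max - t_min = 3.95 - 0.96 = 2.990
L(4,9) = 151, L_eff = 1 - 151/255 = 0.407843 (inverted)
t(4,9) = 3.95 - 2.990·0.407843 = 2.731
Σt over all 12·8 pixels = 73993/300 ≈ 246.6433333
V = pitch²·Σt = 0.53²·73993/300 = 69.282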